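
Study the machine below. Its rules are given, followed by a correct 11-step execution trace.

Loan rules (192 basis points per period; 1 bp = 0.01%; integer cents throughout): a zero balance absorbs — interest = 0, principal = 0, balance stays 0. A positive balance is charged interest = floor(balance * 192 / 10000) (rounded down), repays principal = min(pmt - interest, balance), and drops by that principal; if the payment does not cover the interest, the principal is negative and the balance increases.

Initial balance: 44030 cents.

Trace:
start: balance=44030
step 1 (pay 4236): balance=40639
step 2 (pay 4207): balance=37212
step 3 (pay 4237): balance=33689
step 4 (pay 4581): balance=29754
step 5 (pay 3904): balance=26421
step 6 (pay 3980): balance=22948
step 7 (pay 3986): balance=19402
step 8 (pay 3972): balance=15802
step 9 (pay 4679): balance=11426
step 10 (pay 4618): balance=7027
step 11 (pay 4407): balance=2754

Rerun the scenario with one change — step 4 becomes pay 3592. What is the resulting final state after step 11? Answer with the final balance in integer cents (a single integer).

3884

(re-executing from step 4 with the substitution; state before step 4: balance=33689)
step 4 (pay 3592): balance=30743
step 5 (pay 3904): balance=27429
step 6 (pay 3980): balance=23975
step 7 (pay 3986): balance=20449
step 8 (pay 3972): balance=16869
step 9 (pay 4679): balance=12513
step 10 (pay 4618): balance=8135
step 11 (pay 4407): balance=3884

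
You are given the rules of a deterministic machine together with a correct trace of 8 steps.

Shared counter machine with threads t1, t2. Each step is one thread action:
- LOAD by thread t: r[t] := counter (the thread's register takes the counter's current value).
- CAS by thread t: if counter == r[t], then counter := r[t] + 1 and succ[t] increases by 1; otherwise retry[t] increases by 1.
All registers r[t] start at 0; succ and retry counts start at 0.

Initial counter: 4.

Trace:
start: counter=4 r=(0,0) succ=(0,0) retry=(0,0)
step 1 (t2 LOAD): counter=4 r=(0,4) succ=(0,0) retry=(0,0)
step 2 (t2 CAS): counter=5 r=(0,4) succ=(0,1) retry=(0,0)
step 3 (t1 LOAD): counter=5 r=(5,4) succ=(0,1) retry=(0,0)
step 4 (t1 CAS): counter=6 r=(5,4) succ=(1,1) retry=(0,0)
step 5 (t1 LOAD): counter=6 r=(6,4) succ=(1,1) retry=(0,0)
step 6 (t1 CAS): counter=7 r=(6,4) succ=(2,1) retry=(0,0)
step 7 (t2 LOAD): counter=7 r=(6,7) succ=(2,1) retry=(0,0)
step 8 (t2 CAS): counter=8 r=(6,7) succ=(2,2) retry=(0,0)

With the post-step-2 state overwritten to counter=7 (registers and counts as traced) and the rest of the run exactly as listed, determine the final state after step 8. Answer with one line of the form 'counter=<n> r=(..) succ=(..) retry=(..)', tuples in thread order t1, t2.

state after step 2 := counter=7 r=(0,4) succ=(0,1) retry=(0,0)
step 3 (t1 LOAD): counter=7 r=(7,4) succ=(0,1) retry=(0,0)
step 4 (t1 CAS): counter=8 r=(7,4) succ=(1,1) retry=(0,0)
step 5 (t1 LOAD): counter=8 r=(8,4) succ=(1,1) retry=(0,0)
step 6 (t1 CAS): counter=9 r=(8,4) succ=(2,1) retry=(0,0)
step 7 (t2 LOAD): counter=9 r=(8,9) succ=(2,1) retry=(0,0)
step 8 (t2 CAS): counter=10 r=(8,9) succ=(2,2) retry=(0,0)

counter=10 r=(8,9) succ=(2,2) retry=(0,0)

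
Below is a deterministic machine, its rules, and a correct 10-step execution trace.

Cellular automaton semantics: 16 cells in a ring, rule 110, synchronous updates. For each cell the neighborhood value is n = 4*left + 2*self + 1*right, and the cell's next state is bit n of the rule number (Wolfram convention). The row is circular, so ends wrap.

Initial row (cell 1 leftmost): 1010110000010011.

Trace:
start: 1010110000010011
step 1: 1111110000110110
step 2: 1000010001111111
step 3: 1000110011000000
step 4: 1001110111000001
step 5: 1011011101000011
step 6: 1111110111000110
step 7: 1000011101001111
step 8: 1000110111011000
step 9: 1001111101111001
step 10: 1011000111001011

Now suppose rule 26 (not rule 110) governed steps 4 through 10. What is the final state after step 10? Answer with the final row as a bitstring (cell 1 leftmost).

(re-executing steps 4..10 under rule 26; state before step 4: 1000110011000000)
step 4: 0101101110100001
step 5: 0001001000010010
step 6: 0010110100101101
step 7: 1100100011001000
step 8: 1011010110110101
step 9: 0010000100100001
step 10: 1101001011010010

1101001011010010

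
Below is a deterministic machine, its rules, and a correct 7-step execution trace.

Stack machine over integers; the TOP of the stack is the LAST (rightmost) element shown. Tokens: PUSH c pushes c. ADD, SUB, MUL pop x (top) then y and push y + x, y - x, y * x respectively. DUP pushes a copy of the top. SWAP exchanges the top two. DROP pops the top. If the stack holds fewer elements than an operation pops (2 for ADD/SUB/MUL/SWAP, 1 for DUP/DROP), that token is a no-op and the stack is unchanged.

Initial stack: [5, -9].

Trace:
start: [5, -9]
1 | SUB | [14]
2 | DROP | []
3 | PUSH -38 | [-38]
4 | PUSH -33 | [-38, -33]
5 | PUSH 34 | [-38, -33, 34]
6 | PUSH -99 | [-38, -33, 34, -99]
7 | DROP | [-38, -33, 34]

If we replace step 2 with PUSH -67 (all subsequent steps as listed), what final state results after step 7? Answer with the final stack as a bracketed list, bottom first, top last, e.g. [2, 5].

[14, -67, -38, -33, 34]

(re-executing from step 2 with the substitution; state before step 2: [14])
2 | PUSH -67 | [14, -67]
3 | PUSH -38 | [14, -67, -38]
4 | PUSH -33 | [14, -67, -38, -33]
5 | PUSH 34 | [14, -67, -38, -33, 34]
6 | PUSH -99 | [14, -67, -38, -33, 34, -99]
7 | DROP | [14, -67, -38, -33, 34]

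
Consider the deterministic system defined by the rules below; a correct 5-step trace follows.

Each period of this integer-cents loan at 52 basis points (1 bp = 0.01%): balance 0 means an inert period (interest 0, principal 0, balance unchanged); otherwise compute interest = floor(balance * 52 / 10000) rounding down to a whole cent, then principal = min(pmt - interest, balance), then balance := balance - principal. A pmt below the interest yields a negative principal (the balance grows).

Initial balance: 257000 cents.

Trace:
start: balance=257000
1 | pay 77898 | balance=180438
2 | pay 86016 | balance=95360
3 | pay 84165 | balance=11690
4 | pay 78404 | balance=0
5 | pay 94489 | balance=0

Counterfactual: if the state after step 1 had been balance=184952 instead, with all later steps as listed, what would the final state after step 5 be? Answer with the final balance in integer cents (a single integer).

0

state after step 1 := balance=184952
2 | pay 86016 | balance=99897
3 | pay 84165 | balance=16251
4 | pay 78404 | balance=0
5 | pay 94489 | balance=0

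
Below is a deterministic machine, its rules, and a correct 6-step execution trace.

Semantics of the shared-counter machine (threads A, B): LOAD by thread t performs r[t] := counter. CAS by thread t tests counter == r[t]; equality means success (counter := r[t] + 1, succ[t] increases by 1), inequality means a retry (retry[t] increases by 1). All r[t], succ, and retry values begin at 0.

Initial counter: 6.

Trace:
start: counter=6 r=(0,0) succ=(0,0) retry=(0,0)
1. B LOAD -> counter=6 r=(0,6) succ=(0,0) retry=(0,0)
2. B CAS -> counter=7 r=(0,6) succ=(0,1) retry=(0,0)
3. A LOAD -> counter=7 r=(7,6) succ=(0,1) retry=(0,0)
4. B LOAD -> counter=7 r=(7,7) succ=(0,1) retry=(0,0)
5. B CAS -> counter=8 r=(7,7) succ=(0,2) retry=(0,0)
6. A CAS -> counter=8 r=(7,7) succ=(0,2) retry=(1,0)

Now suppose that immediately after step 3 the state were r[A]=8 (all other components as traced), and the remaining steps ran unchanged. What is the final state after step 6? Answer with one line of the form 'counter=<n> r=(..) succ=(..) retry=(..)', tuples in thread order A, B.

state after step 3 := counter=7 r=(8,6) succ=(0,1) retry=(0,0)
4. B LOAD -> counter=7 r=(8,7) succ=(0,1) retry=(0,0)
5. B CAS -> counter=8 r=(8,7) succ=(0,2) retry=(0,0)
6. A CAS -> counter=9 r=(8,7) succ=(1,2) retry=(0,0)

counter=9 r=(8,7) succ=(1,2) retry=(0,0)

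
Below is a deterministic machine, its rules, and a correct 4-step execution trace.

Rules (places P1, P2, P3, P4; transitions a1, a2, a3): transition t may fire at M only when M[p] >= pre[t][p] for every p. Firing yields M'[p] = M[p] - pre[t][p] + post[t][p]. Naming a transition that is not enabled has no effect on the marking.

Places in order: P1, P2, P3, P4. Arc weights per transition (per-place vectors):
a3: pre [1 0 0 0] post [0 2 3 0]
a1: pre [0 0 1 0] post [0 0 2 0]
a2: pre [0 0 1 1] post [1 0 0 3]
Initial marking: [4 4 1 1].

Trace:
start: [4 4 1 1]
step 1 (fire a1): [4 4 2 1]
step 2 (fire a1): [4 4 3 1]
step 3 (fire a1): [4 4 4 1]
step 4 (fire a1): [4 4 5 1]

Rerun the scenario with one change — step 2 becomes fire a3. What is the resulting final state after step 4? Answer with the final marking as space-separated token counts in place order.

3 6 7 1

(re-executing from step 2 with the substitution; state before step 2: [4 4 2 1])
step 2 (fire a3): [3 6 5 1]
step 3 (fire a1): [3 6 6 1]
step 4 (fire a1): [3 6 7 1]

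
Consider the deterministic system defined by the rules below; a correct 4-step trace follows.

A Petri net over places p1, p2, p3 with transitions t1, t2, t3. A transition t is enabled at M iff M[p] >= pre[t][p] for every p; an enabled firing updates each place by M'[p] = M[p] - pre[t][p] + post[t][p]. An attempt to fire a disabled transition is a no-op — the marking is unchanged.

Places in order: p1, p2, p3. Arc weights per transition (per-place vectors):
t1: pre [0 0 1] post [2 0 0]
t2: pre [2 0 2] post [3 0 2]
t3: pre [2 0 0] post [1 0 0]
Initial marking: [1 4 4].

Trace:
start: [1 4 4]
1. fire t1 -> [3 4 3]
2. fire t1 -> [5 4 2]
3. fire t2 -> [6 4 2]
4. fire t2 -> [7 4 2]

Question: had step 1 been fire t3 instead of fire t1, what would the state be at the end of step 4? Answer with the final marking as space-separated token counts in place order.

5 4 3

(re-executing from step 1 with the substitution; state before step 1: [1 4 4])
1. fire t3 -> [1 4 4]
2. fire t1 -> [3 4 3]
3. fire t2 -> [4 4 3]
4. fire t2 -> [5 4 3]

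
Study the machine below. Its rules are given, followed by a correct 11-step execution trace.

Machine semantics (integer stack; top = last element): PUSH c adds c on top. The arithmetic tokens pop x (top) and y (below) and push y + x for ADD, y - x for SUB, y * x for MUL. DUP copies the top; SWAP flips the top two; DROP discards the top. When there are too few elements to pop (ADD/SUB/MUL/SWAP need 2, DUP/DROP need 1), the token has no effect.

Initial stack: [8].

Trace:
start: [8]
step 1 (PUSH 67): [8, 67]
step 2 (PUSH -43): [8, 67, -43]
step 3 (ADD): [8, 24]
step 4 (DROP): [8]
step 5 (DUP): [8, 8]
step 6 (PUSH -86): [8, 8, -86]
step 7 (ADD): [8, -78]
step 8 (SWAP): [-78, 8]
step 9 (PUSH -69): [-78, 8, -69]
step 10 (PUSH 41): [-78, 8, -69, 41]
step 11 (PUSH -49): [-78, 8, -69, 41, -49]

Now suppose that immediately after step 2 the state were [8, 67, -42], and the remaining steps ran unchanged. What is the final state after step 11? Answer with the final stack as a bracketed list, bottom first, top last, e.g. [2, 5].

[-78, 8, -69, 41, -49]

state after step 2 := [8, 67, -42]
step 3 (ADD): [8, 25]
step 4 (DROP): [8]
step 5 (DUP): [8, 8]
step 6 (PUSH -86): [8, 8, -86]
step 7 (ADD): [8, -78]
step 8 (SWAP): [-78, 8]
step 9 (PUSH -69): [-78, 8, -69]
step 10 (PUSH 41): [-78, 8, -69, 41]
step 11 (PUSH -49): [-78, 8, -69, 41, -49]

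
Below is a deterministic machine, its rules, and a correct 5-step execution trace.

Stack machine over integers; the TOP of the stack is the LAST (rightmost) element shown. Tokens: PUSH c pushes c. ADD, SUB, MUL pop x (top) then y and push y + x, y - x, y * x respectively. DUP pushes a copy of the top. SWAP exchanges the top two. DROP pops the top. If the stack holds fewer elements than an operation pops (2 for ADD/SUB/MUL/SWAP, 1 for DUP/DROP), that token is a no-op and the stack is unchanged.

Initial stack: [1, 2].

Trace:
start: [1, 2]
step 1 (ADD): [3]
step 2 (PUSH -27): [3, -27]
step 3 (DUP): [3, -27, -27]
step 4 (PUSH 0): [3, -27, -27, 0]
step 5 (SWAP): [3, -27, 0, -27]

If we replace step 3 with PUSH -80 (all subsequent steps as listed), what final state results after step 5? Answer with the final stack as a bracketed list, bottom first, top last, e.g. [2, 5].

[3, -27, 0, -80]

(re-executing from step 3 with the substitution; state before step 3: [3, -27])
step 3 (PUSH -80): [3, -27, -80]
step 4 (PUSH 0): [3, -27, -80, 0]
step 5 (SWAP): [3, -27, 0, -80]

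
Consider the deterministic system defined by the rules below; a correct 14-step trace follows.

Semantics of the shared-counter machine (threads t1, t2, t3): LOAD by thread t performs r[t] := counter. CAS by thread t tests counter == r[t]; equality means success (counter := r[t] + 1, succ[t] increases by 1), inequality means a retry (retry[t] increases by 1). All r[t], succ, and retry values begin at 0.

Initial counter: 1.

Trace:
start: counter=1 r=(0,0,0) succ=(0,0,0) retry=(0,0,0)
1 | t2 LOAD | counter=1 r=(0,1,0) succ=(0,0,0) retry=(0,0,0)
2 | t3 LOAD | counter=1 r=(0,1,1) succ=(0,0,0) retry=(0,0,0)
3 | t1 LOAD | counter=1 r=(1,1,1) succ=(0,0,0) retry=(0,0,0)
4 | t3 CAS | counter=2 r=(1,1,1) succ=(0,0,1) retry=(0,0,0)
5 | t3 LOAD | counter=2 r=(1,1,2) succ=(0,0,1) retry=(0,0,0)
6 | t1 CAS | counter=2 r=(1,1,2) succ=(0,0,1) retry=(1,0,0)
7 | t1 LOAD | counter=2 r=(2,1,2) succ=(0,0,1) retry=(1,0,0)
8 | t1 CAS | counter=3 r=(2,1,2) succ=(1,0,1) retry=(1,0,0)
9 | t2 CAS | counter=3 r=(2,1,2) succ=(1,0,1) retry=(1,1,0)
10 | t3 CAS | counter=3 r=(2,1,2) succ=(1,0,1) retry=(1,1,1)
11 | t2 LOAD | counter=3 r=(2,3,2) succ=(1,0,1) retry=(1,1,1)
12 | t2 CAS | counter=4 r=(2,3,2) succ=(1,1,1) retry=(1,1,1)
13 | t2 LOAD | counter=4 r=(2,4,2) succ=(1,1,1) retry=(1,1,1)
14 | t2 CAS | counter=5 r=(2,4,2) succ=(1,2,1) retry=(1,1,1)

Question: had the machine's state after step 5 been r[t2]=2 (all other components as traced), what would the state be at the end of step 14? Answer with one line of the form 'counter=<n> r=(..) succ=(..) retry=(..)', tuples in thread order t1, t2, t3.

counter=5 r=(2,4,2) succ=(1,2,1) retry=(1,1,1)

state after step 5 := counter=2 r=(1,2,2) succ=(0,0,1) retry=(0,0,0)
6 | t1 CAS | counter=2 r=(1,2,2) succ=(0,0,1) retry=(1,0,0)
7 | t1 LOAD | counter=2 r=(2,2,2) succ=(0,0,1) retry=(1,0,0)
8 | t1 CAS | counter=3 r=(2,2,2) succ=(1,0,1) retry=(1,0,0)
9 | t2 CAS | counter=3 r=(2,2,2) succ=(1,0,1) retry=(1,1,0)
10 | t3 CAS | counter=3 r=(2,2,2) succ=(1,0,1) retry=(1,1,1)
11 | t2 LOAD | counter=3 r=(2,3,2) succ=(1,0,1) retry=(1,1,1)
12 | t2 CAS | counter=4 r=(2,3,2) succ=(1,1,1) retry=(1,1,1)
13 | t2 LOAD | counter=4 r=(2,4,2) succ=(1,1,1) retry=(1,1,1)
14 | t2 CAS | counter=5 r=(2,4,2) succ=(1,2,1) retry=(1,1,1)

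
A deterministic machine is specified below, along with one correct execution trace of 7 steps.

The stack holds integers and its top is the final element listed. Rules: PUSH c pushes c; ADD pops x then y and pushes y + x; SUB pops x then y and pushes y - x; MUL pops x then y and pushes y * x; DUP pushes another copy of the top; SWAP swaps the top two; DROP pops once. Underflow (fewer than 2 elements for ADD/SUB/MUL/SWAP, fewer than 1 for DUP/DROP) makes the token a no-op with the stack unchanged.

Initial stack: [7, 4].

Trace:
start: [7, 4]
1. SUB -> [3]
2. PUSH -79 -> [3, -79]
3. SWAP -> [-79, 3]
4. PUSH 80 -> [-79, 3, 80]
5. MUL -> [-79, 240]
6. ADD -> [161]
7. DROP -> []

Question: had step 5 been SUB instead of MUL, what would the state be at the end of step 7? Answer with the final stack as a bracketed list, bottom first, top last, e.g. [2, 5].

(re-executing from step 5 with the substitution; state before step 5: [-79, 3, 80])
5. SUB -> [-79, -77]
6. ADD -> [-156]
7. DROP -> []

[]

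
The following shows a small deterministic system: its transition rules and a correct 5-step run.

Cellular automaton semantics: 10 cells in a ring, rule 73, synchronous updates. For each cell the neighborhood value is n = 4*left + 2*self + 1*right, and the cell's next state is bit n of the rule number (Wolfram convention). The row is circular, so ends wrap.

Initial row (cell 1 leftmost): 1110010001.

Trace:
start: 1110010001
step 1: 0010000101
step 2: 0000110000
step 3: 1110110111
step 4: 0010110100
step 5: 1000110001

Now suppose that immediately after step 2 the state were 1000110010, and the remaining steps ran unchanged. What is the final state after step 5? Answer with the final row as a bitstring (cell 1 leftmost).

1010110100

state after step 2 := 1000110010
step 3: 0010110000
step 4: 1000110111
step 5: 1010110100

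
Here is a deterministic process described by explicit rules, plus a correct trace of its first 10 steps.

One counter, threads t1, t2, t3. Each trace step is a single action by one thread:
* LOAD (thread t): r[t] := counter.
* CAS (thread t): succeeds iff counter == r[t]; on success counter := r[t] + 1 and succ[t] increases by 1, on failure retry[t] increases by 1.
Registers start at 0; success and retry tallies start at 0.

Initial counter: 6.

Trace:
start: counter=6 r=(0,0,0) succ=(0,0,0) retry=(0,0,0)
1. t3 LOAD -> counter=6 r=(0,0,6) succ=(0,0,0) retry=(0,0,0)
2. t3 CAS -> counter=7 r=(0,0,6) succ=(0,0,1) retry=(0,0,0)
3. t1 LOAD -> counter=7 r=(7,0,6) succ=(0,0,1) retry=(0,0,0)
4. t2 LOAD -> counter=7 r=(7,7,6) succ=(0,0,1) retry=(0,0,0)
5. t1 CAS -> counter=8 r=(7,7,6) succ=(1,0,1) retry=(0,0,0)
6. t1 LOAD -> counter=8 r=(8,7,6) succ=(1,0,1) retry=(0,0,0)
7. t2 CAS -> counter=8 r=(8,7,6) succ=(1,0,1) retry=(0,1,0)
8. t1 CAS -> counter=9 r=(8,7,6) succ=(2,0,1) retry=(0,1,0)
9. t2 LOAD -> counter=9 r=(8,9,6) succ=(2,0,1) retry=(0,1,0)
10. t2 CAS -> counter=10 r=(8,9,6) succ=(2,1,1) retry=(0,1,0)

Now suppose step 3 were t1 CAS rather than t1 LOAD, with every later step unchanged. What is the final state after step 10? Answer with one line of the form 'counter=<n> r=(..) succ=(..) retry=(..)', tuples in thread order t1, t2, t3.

(re-executing from step 3 with the substitution; state before step 3: counter=7 r=(0,0,6) succ=(0,0,1) retry=(0,0,0))
3. t1 CAS -> counter=7 r=(0,0,6) succ=(0,0,1) retry=(1,0,0)
4. t2 LOAD -> counter=7 r=(0,7,6) succ=(0,0,1) retry=(1,0,0)
5. t1 CAS -> counter=7 r=(0,7,6) succ=(0,0,1) retry=(2,0,0)
6. t1 LOAD -> counter=7 r=(7,7,6) succ=(0,0,1) retry=(2,0,0)
7. t2 CAS -> counter=8 r=(7,7,6) succ=(0,1,1) retry=(2,0,0)
8. t1 CAS -> counter=8 r=(7,7,6) succ=(0,1,1) retry=(3,0,0)
9. t2 LOAD -> counter=8 r=(7,8,6) succ=(0,1,1) retry=(3,0,0)
10. t2 CAS -> counter=9 r=(7,8,6) succ=(0,2,1) retry=(3,0,0)

counter=9 r=(7,8,6) succ=(0,2,1) retry=(3,0,0)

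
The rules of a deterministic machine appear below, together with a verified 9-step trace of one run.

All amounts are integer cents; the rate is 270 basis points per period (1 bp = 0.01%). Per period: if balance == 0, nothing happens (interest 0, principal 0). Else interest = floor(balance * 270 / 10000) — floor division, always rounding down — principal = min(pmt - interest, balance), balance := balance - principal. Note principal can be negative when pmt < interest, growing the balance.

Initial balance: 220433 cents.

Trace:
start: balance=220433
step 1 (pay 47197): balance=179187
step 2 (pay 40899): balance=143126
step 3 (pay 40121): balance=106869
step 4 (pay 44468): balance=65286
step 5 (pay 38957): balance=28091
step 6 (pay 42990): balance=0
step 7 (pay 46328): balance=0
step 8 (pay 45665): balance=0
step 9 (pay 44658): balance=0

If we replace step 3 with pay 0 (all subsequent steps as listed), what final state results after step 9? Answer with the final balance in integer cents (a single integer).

0

(re-executing from step 3 with the substitution; state before step 3: balance=143126)
step 3 (pay 0): balance=146990
step 4 (pay 44468): balance=106490
step 5 (pay 38957): balance=70408
step 6 (pay 42990): balance=29319
step 7 (pay 46328): balance=0
step 8 (pay 45665): balance=0
step 9 (pay 44658): balance=0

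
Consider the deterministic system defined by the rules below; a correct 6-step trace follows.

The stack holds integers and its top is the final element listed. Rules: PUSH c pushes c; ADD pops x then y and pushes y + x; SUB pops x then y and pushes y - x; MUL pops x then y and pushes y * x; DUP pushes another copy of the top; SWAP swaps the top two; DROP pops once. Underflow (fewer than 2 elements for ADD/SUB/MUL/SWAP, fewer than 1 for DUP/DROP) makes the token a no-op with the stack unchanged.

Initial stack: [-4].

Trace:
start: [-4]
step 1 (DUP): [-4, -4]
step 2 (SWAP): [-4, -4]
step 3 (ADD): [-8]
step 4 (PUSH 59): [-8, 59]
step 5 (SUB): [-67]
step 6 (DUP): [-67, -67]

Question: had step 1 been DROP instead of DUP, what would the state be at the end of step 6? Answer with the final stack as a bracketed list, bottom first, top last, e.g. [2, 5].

[59, 59]

(re-executing from step 1 with the substitution; state before step 1: [-4])
step 1 (DROP): []
step 2 (SWAP): []
step 3 (ADD): []
step 4 (PUSH 59): [59]
step 5 (SUB): [59]
step 6 (DUP): [59, 59]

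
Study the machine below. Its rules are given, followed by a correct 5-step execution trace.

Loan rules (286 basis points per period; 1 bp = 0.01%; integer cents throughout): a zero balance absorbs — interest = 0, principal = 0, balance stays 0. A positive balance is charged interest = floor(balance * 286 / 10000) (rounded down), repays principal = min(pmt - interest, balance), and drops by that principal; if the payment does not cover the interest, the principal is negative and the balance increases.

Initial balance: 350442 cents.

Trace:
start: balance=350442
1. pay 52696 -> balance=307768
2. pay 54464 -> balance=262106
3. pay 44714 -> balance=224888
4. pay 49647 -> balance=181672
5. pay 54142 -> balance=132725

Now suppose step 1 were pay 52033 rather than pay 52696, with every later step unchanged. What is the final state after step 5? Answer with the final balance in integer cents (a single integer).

133467

(re-executing from step 1 with the substitution; state before step 1: balance=350442)
1. pay 52033 -> balance=308431
2. pay 54464 -> balance=262788
3. pay 44714 -> balance=225589
4. pay 49647 -> balance=182393
5. pay 54142 -> balance=133467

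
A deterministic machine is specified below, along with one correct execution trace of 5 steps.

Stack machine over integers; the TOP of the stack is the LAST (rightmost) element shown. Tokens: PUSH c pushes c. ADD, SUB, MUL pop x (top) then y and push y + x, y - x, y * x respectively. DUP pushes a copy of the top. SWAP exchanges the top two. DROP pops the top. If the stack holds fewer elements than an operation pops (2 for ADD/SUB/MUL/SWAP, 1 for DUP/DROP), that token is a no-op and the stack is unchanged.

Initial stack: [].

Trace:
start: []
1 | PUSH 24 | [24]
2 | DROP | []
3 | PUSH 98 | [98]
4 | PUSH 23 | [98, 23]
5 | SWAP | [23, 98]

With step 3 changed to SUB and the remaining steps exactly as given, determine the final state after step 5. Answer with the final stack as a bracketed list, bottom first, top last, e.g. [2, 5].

(re-executing from step 3 with the substitution; state before step 3: [])
3 | SUB | []
4 | PUSH 23 | [23]
5 | SWAP | [23]

[23]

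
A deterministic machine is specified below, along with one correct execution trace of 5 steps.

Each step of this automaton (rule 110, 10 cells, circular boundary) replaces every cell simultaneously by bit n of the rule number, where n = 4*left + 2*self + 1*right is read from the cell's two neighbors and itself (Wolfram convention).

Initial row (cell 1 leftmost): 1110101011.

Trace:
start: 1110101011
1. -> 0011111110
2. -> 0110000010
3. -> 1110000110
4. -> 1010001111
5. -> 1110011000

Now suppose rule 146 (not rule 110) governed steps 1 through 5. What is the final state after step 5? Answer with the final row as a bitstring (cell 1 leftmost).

0100000001

(re-executing steps 1..5 under rule 146; state before step 1: 1110101011)
1. -> 1100000001
2. -> 1010000010
3. -> 0001000100
4. -> 0010101010
5. -> 0100000001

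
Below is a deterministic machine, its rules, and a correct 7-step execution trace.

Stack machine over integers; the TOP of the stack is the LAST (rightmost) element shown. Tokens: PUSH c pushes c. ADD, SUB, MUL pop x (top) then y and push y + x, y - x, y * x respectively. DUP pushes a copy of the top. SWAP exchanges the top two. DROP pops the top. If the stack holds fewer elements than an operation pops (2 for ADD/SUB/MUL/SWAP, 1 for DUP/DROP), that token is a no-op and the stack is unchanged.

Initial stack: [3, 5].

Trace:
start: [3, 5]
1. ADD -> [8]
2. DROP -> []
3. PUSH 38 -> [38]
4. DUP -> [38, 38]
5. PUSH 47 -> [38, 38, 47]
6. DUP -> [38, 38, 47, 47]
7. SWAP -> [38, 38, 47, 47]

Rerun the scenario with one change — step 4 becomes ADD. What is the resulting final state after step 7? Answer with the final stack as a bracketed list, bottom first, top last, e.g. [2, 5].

[38, 47, 47]

(re-executing from step 4 with the substitution; state before step 4: [38])
4. ADD -> [38]
5. PUSH 47 -> [38, 47]
6. DUP -> [38, 47, 47]
7. SWAP -> [38, 47, 47]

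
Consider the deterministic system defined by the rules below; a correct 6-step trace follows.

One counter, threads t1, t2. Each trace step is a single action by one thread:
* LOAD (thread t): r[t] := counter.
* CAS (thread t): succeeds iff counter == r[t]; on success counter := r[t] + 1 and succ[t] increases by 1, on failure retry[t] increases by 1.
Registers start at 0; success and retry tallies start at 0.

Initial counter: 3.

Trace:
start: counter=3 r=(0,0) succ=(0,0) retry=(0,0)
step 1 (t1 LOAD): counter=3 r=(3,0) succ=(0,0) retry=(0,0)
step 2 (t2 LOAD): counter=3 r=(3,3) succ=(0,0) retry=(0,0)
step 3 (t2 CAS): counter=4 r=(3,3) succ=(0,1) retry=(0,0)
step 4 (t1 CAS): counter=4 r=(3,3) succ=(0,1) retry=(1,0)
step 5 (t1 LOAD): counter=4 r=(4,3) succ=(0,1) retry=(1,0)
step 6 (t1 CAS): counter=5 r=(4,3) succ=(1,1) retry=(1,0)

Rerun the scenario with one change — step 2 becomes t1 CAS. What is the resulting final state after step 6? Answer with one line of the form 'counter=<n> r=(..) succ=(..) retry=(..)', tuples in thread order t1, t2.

counter=5 r=(4,0) succ=(2,0) retry=(1,1)

(re-executing from step 2 with the substitution; state before step 2: counter=3 r=(3,0) succ=(0,0) retry=(0,0))
step 2 (t1 CAS): counter=4 r=(3,0) succ=(1,0) retry=(0,0)
step 3 (t2 CAS): counter=4 r=(3,0) succ=(1,0) retry=(0,1)
step 4 (t1 CAS): counter=4 r=(3,0) succ=(1,0) retry=(1,1)
step 5 (t1 LOAD): counter=4 r=(4,0) succ=(1,0) retry=(1,1)
step 6 (t1 CAS): counter=5 r=(4,0) succ=(2,0) retry=(1,1)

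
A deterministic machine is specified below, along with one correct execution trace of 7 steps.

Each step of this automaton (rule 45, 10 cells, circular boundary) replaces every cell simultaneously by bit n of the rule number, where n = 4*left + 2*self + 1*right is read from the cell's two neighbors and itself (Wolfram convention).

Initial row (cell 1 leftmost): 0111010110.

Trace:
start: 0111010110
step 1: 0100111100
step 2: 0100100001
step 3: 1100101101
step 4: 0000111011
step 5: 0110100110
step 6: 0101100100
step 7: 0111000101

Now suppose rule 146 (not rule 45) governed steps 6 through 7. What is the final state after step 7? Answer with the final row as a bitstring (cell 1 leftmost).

0100100110

(re-executing steps 6..7 under rule 146; state before step 6: 0110100110)
step 6: 1000011001
step 7: 0100100110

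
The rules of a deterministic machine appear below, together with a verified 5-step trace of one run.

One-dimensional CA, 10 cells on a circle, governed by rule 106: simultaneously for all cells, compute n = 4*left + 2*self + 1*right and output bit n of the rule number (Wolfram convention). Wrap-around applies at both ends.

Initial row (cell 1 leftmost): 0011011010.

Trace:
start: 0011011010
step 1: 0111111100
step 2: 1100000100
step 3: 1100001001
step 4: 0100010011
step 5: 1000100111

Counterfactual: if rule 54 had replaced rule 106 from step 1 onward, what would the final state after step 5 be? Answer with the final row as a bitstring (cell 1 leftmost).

0100010000

(re-executing steps 1..5 under rule 54; state before step 1: 0011011010)
step 1: 0100100111
step 2: 1111111000
step 3: 0000000101
step 4: 1000001111
step 5: 0100010000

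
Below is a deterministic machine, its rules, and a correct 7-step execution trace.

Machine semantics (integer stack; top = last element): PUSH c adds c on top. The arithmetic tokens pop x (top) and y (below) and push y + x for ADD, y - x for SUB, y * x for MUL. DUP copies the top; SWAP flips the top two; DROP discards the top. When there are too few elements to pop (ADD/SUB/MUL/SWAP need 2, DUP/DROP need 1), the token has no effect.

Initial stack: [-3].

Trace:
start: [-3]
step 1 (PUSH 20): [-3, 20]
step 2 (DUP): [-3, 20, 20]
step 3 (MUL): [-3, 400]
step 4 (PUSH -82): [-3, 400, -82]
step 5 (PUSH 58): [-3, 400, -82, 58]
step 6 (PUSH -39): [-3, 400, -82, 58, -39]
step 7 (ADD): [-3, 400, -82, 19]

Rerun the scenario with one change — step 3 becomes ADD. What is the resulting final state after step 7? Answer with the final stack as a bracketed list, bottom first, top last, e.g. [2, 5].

[-3, 40, -82, 19]

(re-executing from step 3 with the substitution; state before step 3: [-3, 20, 20])
step 3 (ADD): [-3, 40]
step 4 (PUSH -82): [-3, 40, -82]
step 5 (PUSH 58): [-3, 40, -82, 58]
step 6 (PUSH -39): [-3, 40, -82, 58, -39]
step 7 (ADD): [-3, 40, -82, 19]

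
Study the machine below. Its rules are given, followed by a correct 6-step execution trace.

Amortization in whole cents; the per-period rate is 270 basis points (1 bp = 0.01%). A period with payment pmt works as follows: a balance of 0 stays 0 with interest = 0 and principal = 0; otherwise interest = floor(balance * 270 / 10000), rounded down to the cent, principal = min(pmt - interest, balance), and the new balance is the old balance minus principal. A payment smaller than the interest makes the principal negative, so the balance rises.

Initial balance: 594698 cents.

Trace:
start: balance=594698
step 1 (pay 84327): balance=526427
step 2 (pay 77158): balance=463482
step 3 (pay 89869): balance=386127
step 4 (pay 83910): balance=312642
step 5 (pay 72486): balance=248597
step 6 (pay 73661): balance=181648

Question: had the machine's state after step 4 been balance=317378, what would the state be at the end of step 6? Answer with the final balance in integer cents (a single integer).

186643

state after step 4 := balance=317378
step 5 (pay 72486): balance=253461
step 6 (pay 73661): balance=186643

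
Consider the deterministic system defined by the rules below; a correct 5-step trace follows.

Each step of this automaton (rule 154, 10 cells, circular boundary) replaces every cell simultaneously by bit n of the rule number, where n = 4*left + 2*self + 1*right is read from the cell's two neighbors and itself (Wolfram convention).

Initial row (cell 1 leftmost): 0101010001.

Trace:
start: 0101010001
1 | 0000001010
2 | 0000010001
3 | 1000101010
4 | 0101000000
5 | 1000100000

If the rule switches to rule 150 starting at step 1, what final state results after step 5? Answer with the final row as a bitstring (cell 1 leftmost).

(re-executing steps 1..5 under rule 150; state before step 1: 0101010001)
1 | 0101011011
2 | 0101000000
3 | 1101100000
4 | 0000010001
5 | 1000111011

1000111011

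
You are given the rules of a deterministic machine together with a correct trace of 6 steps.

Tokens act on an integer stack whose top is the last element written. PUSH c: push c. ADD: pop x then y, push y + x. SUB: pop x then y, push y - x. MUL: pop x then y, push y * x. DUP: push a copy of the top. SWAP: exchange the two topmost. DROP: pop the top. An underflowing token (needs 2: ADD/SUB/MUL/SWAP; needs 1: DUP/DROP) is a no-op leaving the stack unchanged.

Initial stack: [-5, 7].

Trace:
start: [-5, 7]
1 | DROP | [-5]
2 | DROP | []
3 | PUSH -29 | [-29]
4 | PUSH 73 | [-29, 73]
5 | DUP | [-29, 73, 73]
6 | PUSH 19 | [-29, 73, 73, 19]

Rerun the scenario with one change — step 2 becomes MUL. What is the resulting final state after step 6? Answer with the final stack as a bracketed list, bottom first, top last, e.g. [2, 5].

[-5, -29, 73, 73, 19]

(re-executing from step 2 with the substitution; state before step 2: [-5])
2 | MUL | [-5]
3 | PUSH -29 | [-5, -29]
4 | PUSH 73 | [-5, -29, 73]
5 | DUP | [-5, -29, 73, 73]
6 | PUSH 19 | [-5, -29, 73, 73, 19]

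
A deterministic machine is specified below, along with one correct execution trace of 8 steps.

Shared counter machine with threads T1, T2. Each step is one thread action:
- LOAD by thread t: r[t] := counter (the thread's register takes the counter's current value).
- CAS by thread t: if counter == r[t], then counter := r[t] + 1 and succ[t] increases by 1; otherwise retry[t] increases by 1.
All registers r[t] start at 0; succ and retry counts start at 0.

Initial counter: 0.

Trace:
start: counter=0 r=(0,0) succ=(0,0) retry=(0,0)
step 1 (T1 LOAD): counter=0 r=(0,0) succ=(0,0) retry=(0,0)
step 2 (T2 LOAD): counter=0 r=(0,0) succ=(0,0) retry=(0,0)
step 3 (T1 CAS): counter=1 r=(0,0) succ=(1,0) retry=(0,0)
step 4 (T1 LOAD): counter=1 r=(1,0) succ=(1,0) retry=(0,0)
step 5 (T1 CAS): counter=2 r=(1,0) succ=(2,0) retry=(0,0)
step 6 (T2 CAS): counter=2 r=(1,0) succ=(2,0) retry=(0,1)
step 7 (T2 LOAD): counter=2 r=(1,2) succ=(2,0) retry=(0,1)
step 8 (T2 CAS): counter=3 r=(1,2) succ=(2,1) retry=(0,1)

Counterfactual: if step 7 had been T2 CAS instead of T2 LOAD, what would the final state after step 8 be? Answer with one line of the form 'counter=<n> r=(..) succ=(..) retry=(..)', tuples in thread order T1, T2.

(re-executing from step 7 with the substitution; state before step 7: counter=2 r=(1,0) succ=(2,0) retry=(0,1))
step 7 (T2 CAS): counter=2 r=(1,0) succ=(2,0) retry=(0,2)
step 8 (T2 CAS): counter=2 r=(1,0) succ=(2,0) retry=(0,3)

counter=2 r=(1,0) succ=(2,0) retry=(0,3)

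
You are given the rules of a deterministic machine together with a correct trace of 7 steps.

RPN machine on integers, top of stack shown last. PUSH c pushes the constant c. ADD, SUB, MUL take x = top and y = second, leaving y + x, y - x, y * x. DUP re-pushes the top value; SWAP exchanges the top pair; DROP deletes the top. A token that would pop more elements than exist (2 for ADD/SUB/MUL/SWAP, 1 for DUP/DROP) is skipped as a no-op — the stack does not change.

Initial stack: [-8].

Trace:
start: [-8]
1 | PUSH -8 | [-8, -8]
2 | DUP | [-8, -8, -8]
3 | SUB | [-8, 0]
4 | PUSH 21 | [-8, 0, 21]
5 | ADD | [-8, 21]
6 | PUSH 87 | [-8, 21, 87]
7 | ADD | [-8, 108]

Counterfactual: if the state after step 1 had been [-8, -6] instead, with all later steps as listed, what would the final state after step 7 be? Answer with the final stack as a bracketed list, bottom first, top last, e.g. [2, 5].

[-8, 108]

state after step 1 := [-8, -6]
2 | DUP | [-8, -6, -6]
3 | SUB | [-8, 0]
4 | PUSH 21 | [-8, 0, 21]
5 | ADD | [-8, 21]
6 | PUSH 87 | [-8, 21, 87]
7 | ADD | [-8, 108]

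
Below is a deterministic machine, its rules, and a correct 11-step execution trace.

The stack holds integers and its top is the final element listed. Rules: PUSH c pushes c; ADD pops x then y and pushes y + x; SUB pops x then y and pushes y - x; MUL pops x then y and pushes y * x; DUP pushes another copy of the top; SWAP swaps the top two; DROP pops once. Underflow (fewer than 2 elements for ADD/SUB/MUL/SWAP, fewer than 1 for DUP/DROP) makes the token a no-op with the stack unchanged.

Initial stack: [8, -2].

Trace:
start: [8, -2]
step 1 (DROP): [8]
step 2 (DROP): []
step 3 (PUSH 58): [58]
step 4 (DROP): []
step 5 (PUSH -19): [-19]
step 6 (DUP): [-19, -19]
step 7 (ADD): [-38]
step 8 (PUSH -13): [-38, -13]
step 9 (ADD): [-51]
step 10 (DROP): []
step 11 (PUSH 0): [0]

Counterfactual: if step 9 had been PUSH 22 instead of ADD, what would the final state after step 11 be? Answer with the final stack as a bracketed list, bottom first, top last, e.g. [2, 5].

[-38, -13, 0]

(re-executing from step 9 with the substitution; state before step 9: [-38, -13])
step 9 (PUSH 22): [-38, -13, 22]
step 10 (DROP): [-38, -13]
step 11 (PUSH 0): [-38, -13, 0]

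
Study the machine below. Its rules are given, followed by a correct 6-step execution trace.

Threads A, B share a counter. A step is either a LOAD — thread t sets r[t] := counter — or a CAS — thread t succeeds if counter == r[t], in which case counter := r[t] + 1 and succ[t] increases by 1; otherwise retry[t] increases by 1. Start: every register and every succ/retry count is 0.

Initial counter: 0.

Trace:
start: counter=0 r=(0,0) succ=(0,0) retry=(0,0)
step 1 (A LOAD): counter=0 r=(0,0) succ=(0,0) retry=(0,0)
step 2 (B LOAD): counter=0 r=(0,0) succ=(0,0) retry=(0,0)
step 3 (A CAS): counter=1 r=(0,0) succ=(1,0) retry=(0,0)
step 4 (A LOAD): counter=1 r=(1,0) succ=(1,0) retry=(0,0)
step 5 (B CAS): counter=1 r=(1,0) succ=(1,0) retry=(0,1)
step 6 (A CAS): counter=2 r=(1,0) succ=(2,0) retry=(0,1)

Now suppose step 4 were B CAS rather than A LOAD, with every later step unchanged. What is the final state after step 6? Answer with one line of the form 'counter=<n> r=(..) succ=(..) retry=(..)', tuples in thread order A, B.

counter=1 r=(0,0) succ=(1,0) retry=(1,2)

(re-executing from step 4 with the substitution; state before step 4: counter=1 r=(0,0) succ=(1,0) retry=(0,0))
step 4 (B CAS): counter=1 r=(0,0) succ=(1,0) retry=(0,1)
step 5 (B CAS): counter=1 r=(0,0) succ=(1,0) retry=(0,2)
step 6 (A CAS): counter=1 r=(0,0) succ=(1,0) retry=(1,2)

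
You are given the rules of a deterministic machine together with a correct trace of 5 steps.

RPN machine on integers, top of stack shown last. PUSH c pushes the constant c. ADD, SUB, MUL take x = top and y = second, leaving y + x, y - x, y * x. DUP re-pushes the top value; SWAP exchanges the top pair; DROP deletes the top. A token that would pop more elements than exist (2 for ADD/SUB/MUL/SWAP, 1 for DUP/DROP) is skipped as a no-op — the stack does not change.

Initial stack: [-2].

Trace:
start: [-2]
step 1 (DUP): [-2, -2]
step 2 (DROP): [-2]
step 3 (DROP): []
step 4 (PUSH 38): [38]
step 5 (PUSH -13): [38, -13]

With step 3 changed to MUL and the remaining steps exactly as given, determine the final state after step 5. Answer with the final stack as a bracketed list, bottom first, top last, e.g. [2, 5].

(re-executing from step 3 with the substitution; state before step 3: [-2])
step 3 (MUL): [-2]
step 4 (PUSH 38): [-2, 38]
step 5 (PUSH -13): [-2, 38, -13]

[-2, 38, -13]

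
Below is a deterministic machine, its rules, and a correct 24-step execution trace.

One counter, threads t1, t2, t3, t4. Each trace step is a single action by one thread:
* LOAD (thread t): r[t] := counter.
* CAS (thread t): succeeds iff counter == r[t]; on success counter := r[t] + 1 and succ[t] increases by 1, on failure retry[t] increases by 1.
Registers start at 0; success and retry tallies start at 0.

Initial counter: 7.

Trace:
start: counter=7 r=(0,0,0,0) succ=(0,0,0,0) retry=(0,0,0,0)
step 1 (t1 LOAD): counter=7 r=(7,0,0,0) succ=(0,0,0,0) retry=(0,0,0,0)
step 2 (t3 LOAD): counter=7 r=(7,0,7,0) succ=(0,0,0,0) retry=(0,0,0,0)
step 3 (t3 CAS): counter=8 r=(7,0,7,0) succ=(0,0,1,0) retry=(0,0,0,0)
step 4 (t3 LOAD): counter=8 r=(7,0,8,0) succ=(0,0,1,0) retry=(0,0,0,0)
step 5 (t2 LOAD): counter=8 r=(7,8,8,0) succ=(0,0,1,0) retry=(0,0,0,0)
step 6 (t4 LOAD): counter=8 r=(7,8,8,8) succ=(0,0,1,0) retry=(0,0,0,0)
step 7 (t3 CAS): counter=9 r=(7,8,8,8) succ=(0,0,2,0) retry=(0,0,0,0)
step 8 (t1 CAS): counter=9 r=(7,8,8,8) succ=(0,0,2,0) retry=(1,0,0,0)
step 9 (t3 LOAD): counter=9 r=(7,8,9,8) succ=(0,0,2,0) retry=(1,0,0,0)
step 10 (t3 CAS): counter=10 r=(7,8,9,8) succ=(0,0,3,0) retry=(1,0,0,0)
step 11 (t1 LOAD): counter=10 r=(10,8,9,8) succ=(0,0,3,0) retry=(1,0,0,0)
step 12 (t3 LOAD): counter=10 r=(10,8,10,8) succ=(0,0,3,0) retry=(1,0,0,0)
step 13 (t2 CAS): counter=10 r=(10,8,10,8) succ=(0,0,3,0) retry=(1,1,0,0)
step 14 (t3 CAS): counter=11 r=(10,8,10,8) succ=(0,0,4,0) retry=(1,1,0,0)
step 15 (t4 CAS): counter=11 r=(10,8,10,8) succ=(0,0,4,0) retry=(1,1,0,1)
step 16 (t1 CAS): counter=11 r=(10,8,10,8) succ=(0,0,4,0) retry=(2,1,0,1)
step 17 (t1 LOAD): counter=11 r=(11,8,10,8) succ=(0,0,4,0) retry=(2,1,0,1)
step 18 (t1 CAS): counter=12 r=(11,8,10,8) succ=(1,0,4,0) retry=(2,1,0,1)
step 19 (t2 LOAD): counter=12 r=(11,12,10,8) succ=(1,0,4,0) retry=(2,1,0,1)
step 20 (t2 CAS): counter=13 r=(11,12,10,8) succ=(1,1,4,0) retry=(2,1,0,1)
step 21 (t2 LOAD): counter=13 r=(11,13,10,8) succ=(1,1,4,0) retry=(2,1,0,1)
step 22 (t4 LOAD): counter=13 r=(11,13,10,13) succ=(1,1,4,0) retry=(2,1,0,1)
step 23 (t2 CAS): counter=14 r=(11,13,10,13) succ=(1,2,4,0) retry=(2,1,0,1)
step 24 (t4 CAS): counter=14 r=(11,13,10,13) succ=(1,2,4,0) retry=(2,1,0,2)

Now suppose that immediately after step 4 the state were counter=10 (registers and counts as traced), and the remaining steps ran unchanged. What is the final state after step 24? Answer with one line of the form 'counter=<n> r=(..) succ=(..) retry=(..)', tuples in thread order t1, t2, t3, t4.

counter=15 r=(12,14,11,14) succ=(1,2,3,0) retry=(2,1,1,2)

state after step 4 := counter=10 r=(7,0,8,0) succ=(0,0,1,0) retry=(0,0,0,0)
step 5 (t2 LOAD): counter=10 r=(7,10,8,0) succ=(0,0,1,0) retry=(0,0,0,0)
step 6 (t4 LOAD): counter=10 r=(7,10,8,10) succ=(0,0,1,0) retry=(0,0,0,0)
step 7 (t3 CAS): counter=10 r=(7,10,8,10) succ=(0,0,1,0) retry=(0,0,1,0)
step 8 (t1 CAS): counter=10 r=(7,10,8,10) succ=(0,0,1,0) retry=(1,0,1,0)
step 9 (t3 LOAD): counter=10 r=(7,10,10,10) succ=(0,0,1,0) retry=(1,0,1,0)
step 10 (t3 CAS): counter=11 r=(7,10,10,10) succ=(0,0,2,0) retry=(1,0,1,0)
step 11 (t1 LOAD): counter=11 r=(11,10,10,10) succ=(0,0,2,0) retry=(1,0,1,0)
step 12 (t3 LOAD): counter=11 r=(11,10,11,10) succ=(0,0,2,0) retry=(1,0,1,0)
step 13 (t2 CAS): counter=11 r=(11,10,11,10) succ=(0,0,2,0) retry=(1,1,1,0)
step 14 (t3 CAS): counter=12 r=(11,10,11,10) succ=(0,0,3,0) retry=(1,1,1,0)
step 15 (t4 CAS): counter=12 r=(11,10,11,10) succ=(0,0,3,0) retry=(1,1,1,1)
step 16 (t1 CAS): counter=12 r=(11,10,11,10) succ=(0,0,3,0) retry=(2,1,1,1)
step 17 (t1 LOAD): counter=12 r=(12,10,11,10) succ=(0,0,3,0) retry=(2,1,1,1)
step 18 (t1 CAS): counter=13 r=(12,10,11,10) succ=(1,0,3,0) retry=(2,1,1,1)
step 19 (t2 LOAD): counter=13 r=(12,13,11,10) succ=(1,0,3,0) retry=(2,1,1,1)
step 20 (t2 CAS): counter=14 r=(12,13,11,10) succ=(1,1,3,0) retry=(2,1,1,1)
step 21 (t2 LOAD): counter=14 r=(12,14,11,10) succ=(1,1,3,0) retry=(2,1,1,1)
step 22 (t4 LOAD): counter=14 r=(12,14,11,14) succ=(1,1,3,0) retry=(2,1,1,1)
step 23 (t2 CAS): counter=15 r=(12,14,11,14) succ=(1,2,3,0) retry=(2,1,1,1)
step 24 (t4 CAS): counter=15 r=(12,14,11,14) succ=(1,2,3,0) retry=(2,1,1,2)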